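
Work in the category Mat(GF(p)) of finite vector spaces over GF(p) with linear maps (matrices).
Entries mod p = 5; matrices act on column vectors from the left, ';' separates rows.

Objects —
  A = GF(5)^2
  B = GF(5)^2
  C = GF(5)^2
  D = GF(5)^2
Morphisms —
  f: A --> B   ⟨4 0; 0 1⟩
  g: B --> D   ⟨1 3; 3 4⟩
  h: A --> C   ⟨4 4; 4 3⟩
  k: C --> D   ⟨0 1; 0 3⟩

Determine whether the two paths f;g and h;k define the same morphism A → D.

Path 1 = f;g:
  e0=⟨1,0⟩ f-->⟨4,0⟩ g-->⟨4,2⟩
  e1=⟨0,1⟩ f-->⟨0,1⟩ g-->⟨3,4⟩
  result₁ = ⟨4 3; 2 4⟩
Path 2 = h;k:
  e0=⟨1,0⟩ h-->⟨4,4⟩ k-->⟨4,2⟩
  e1=⟨0,1⟩ h-->⟨4,3⟩ k-->⟨3,4⟩
  result₂ = ⟨4 3; 2 4⟩
Equal? equal; square commutes

Answer: COMMUTES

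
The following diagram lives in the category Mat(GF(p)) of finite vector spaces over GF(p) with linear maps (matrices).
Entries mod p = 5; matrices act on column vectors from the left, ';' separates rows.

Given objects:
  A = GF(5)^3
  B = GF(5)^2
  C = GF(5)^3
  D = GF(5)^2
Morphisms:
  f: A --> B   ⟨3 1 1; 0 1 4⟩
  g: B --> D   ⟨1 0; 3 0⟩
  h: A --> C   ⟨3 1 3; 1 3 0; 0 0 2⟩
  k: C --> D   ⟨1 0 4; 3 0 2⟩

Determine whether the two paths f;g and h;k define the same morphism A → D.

Path 1 = f;g:
  e0=(1,0,0) f-->(3,0) g-->(3,4)
  e1=(0,1,0) f-->(1,1) g-->(1,3)
  e2=(0,0,1) f-->(1,4) g-->(1,3)
  result₁ = ⟨3 1 1; 4 3 3⟩
Path 2 = h;k:
  e0=(1,0,0) h-->(3,1,0) k-->(3,4)
  e1=(0,1,0) h-->(1,3,0) k-->(1,3)
  e2=(0,0,1) h-->(3,0,2) k-->(1,3)
  result₂ = ⟨3 1 1; 4 3 3⟩
Equal? same morphism ✓

Answer: COMMUTES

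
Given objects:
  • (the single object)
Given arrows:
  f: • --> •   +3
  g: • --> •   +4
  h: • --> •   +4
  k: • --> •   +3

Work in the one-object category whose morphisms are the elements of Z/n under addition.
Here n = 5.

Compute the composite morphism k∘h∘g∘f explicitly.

Answer: +4

Work:
  0 +3≡3 +4≡2 +4≡1 +3≡4  (mod 5)
composite: +4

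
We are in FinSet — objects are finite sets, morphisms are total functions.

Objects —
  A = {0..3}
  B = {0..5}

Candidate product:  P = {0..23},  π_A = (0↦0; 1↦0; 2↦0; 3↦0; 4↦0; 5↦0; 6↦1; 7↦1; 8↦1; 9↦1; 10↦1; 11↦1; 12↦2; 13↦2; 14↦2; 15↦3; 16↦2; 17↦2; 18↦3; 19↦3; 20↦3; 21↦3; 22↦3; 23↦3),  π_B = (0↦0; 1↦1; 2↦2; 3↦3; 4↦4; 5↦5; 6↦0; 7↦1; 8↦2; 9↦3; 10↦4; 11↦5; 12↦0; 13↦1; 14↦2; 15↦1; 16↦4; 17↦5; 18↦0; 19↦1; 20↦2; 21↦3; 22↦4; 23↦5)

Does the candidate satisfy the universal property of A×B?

|A|·|B| = 4·6 = 24;  |P| = 24
Check the pairing map k ↦ (π_A(k), π_B(k)):
  0 ↦ (0,0)
  1 ↦ (0,1)
  2 ↦ (0,2)
  3 ↦ (0,3)
  4 ↦ (0,4)
  5 ↦ (0,5)
  6 ↦ (1,0)
  7 ↦ (1,1)
  8 ↦ (1,2)
  9 ↦ (1,3)
  10 ↦ (1,4)
  11 ↦ (1,5)
  12 ↦ (2,0)
  13 ↦ (2,1)
  14 ↦ (2,2)
  15 ↦ (3,1)
  16 ↦ (2,4)
  17 ↦ (2,5)
  18 ↦ (3,0)
  19 ↦ (3,1)  ✗ repeats pair of k=15
  20 ↦ (3,2)
  21 ↦ (3,3)
  22 ↦ (3,4)
  23 ↦ (3,5)
distinct pairs in image: 23 / 24 needed
  → (3,1) hit at k=15 and k=19

Answer: NOT A VALID PRODUCT — duplicate pair at indices 19,15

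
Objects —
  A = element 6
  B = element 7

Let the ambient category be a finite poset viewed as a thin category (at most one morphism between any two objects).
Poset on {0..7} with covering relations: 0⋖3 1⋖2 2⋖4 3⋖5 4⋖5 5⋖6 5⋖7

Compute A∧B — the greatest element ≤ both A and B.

Answer: A∧B = 5

Work:
Lower bounds of A=6 and B=7: {0,1,2,3,4,5}
  0 <= 5
  1 <= 5
  2 <= 5
  3 <= 5
  4 <= 5
  5 <= 5
glb = 5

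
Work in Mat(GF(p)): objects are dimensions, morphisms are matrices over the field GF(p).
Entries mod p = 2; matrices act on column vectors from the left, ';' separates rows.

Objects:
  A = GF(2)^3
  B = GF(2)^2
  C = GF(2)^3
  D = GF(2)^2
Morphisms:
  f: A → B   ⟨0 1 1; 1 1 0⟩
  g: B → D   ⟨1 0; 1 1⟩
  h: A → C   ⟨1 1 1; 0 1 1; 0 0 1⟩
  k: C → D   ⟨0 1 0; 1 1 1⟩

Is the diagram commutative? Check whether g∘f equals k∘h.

Path 1 = f;g:
  e0=[1,0,0] f→[0,1] g→[0,1]
  e1=[0,1,0] f→[1,1] g→[1,0]
  e2=[0,0,1] f→[1,0] g→[1,1]
  ⟦path⟧₁ = ⟨0 1 1; 1 0 1⟩
Path 2 = h;k:
  e0=[1,0,0] h→[1,0,0] k→[0,1]
  e1=[0,1,0] h→[1,1,0] k→[1,0]
  e2=[0,0,1] h→[1,1,1] k→[1,1]
  ⟦path⟧₂ = ⟨0 1 1; 1 0 1⟩
Equal? equal; square commutes

Answer: COMMUTES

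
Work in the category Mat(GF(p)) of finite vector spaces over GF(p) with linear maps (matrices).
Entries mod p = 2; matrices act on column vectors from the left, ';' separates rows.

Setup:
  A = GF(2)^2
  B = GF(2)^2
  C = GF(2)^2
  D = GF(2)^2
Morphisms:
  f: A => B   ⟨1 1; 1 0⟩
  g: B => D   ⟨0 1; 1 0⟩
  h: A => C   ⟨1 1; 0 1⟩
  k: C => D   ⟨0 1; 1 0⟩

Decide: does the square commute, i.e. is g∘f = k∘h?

Along f;g (path 1):
  e0=[1,0] f=>[1,1] g=>[1,1]
  e1=[0,1] f=>[1,0] g=>[0,1]
  result₁ = ⟨1 0; 1 1⟩
Along h;k (path 2):
  e0=[1,0] h=>[1,0] k=>[0,1]
  e1=[0,1] h=>[1,1] k=>[1,1]
  result₂ = ⟨0 1; 1 1⟩
Equal? NO — does not commute

Answer: DOES NOT COMMUTE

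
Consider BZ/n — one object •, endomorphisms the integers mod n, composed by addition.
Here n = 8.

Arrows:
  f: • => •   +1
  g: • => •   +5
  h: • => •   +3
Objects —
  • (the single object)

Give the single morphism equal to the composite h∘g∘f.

  0 +1≡1 +5≡6 +3≡1  (mod 8)
result: +1

Answer: +1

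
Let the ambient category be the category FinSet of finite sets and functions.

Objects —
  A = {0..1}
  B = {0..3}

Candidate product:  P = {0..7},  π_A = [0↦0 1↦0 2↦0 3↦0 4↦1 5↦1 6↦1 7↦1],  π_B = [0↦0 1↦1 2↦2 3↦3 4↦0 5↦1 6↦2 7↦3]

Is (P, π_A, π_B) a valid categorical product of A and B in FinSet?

Answer: VALID PRODUCT

Work:
|A|·|B| = 2·4 = 8;  |P| = 8
Check the pairing map k ↦ (π_A(k), π_B(k)):
  0 ↦ (0,0)
  1 ↦ (0,1)
  2 ↦ (0,2)
  3 ↦ (0,3)
  4 ↦ (1,0)
  5 ↦ (1,1)
  6 ↦ (1,2)
  7 ↦ (1,3)
distinct pairs in image: 8 / 8 needed
  → bijection onto A×B; projections well-typed.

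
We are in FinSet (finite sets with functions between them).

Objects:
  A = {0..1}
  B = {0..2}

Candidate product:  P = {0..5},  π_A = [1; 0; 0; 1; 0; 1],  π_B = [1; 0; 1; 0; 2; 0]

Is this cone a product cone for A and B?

Answer: NOT A VALID PRODUCT — duplicate pair at indices 5,3

Work:
|A|·|B| = 2·3 = 6;  |P| = 6
Check the pairing map k ↦ (π_A(k), π_B(k)):
  0 : (1,1)
  1 : (0,0)
  2 : (0,1)
  3 : (1,0)
  4 : (0,2)
  5 : (1,0)  ✗ repeats pair of k=3
distinct pairs in image: 5 / 6 needed
  → (1,0) hit at k=3 and k=5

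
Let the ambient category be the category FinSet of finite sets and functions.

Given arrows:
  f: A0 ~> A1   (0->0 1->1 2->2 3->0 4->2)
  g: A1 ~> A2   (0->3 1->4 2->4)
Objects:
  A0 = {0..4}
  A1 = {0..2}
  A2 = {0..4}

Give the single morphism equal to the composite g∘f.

Answer: (0->3 1->4 2->4 3->3 4->4)

Trace:
  0 f~>0 g~>3
  1 f~>1 g~>4
  2 f~>2 g~>4
  3 f~>0 g~>3
  4 f~>2 g~>4
composite: (0->3 1->4 2->4 3->3 4->4)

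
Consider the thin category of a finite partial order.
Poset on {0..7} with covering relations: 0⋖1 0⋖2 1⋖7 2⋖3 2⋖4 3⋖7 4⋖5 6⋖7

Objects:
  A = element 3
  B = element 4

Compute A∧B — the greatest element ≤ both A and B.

Answer: A∧B = 2

Derivation:
Common predecessors of 3,4: {0,2}
  0 ⊑ 2
  2 ⊑ 2
glb = 2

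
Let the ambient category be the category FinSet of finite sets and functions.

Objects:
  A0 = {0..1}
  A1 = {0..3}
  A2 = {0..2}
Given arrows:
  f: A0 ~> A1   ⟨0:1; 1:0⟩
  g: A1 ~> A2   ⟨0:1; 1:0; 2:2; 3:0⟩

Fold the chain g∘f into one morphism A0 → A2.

Answer: ⟨0:0; 1:1⟩

Trace:
  0 f~>1 g~>0
  1 f~>0 g~>1
composite: ⟨0:0; 1:1⟩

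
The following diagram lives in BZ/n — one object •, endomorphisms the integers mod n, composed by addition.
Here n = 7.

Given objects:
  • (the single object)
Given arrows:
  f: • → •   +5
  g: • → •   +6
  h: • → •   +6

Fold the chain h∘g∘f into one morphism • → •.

Answer: +3

Work:
  0 +5≡5 +6≡4 +6≡3  (mod 7)
⟦path⟧: +3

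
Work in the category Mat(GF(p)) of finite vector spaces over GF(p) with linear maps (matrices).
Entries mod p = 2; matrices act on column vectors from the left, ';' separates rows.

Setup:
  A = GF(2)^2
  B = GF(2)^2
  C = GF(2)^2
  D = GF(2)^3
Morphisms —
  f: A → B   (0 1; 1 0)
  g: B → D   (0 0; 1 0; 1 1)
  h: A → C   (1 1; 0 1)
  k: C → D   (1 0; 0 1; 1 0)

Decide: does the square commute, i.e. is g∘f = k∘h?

Answer: DOES NOT COMMUTE

Derivation:
Along f;g (path 1):
  e0=[1,0] f→[0,1] g→[0,0,1]
  e1=[0,1] f→[1,0] g→[0,1,1]
  ⟦path⟧₁ = (0 0; 0 1; 1 1)
Along h;k (path 2):
  e0=[1,0] h→[1,0] k→[1,0,1]
  e1=[0,1] h→[1,1] k→[1,1,1]
  ⟦path⟧₂ = (1 1; 0 1; 1 1)
Equal? NO — does not commute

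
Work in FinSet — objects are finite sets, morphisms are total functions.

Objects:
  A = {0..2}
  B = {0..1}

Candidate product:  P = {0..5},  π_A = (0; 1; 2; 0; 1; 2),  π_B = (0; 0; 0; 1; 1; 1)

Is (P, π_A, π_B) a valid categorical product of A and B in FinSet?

Answer: VALID PRODUCT

Trace:
|A|·|B| = 3·2 = 6;  |P| = 6
Check the pairing map k ↦ (π_A(k), π_B(k)):
  0 ↦ (0,0)
  1 ↦ (1,0)
  2 ↦ (2,0)
  3 ↦ (0,1)
  4 ↦ (1,1)
  5 ↦ (2,1)
distinct pairs in image: 6 / 6 needed
  → bijection onto A×B; projections well-typed.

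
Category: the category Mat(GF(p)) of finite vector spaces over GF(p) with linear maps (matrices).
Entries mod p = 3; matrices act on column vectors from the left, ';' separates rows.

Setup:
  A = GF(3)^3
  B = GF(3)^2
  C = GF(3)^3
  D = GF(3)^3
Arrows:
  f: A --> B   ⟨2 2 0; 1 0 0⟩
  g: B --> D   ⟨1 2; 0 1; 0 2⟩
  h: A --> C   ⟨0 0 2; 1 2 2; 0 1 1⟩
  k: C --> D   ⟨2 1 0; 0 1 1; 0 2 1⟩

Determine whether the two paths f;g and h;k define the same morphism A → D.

Answer: DOES NOT COMMUTE

Derivation:
Path 1 = f;g:
  e0=[1,0,0] f-->[2,1] g-->[1,1,2]
  e1=[0,1,0] f-->[2,0] g-->[2,0,0]
  e2=[0,0,1] f-->[0,0] g-->[0,0,0]
  result₁ = ⟨1 2 0; 1 0 0; 2 0 0⟩
Path 2 = h;k:
  e0=[1,0,0] h-->[0,1,0] k-->[1,1,2]
  e1=[0,1,0] h-->[0,2,1] k-->[2,0,2]
  e2=[0,0,1] h-->[2,2,1] k-->[0,0,2]
  result₂ = ⟨1 2 0; 1 0 0; 2 2 2⟩
Equal? distinct morphisms ✗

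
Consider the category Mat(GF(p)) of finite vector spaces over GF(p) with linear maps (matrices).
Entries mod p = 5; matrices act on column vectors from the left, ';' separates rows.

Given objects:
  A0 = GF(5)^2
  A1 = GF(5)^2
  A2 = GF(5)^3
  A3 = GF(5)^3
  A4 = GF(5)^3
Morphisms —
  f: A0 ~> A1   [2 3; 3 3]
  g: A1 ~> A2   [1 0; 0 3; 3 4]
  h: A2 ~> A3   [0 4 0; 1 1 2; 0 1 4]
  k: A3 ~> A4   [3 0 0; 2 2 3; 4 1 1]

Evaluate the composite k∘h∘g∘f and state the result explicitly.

  e0=⟨1,0⟩ f~>⟨2,3⟩ g~>⟨2,4,3⟩ h~>⟨1,2,1⟩ k~>⟨3,4,2⟩
  e1=⟨0,1⟩ f~>⟨3,3⟩ g~>⟨3,4,1⟩ h~>⟨1,4,3⟩ k~>⟨3,4,1⟩
⟦path⟧: [3 3; 4 4; 2 1]

Answer: [3 3; 4 4; 2 1]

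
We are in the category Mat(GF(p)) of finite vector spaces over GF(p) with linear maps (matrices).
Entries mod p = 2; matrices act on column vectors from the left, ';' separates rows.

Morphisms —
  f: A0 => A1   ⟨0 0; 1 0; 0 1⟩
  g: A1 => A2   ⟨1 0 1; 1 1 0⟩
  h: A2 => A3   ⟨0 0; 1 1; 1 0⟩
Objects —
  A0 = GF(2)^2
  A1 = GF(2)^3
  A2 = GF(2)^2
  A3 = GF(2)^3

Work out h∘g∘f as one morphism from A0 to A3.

Answer: ⟨0 0; 1 1; 0 1⟩

Trace:
  e0=[1,0] f=>[0,1,0] g=>[0,1] h=>[0,1,0]
  e1=[0,1] f=>[0,0,1] g=>[1,0] h=>[0,1,1]
result: ⟨0 0; 1 1; 0 1⟩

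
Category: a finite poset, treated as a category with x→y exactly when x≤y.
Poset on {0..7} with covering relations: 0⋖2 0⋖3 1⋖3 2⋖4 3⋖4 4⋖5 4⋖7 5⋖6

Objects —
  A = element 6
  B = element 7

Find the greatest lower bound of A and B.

Answer: A∧B = 4

Derivation:
{x : x<=A ∧ x<=B} = {0,1,2,3,4}  (A=6, B=7)
  0 <= 4
  1 <= 4
  2 <= 4
  3 <= 4
  4 <= 4
glb = 4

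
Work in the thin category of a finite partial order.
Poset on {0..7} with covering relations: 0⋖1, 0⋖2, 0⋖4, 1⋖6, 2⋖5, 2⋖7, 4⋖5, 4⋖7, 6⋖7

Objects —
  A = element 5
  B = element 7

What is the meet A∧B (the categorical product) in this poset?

{x : x≤A ∧ x≤B} = {0,2,4}  (A=5, B=7)
  maximal lower bounds 2 and 4 are incomparable: neither 2≤4 nor 4≤2
→ no greatest lower bound exists

Answer: NO MEET EXISTS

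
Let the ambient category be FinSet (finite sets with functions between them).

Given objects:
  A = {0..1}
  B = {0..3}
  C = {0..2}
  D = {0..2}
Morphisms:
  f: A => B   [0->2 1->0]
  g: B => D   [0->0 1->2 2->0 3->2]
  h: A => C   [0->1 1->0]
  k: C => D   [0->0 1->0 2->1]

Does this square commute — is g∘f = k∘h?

Along f;g (path 1):
  0 f=>2 g=>0
  1 f=>0 g=>0
  result₁ = [0->0 1->0]
Along h;k (path 2):
  0 h=>1 k=>0
  1 h=>0 k=>0
  result₂ = [0->0 1->0]
Equal? same morphism ✓

Answer: COMMUTES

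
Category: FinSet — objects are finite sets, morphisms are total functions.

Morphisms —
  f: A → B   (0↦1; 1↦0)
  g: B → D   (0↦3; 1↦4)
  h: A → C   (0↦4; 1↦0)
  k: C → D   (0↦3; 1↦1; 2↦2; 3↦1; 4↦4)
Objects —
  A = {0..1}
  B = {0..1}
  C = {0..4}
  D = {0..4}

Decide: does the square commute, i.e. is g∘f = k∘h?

Answer: COMMUTES

Work:
Path 1 = f;g:
  0 f→1 g→4
  1 f→0 g→3
  composite₁ = (0↦4; 1↦3)
Path 2 = h;k:
  0 h→4 k→4
  1 h→0 k→3
  composite₂ = (0↦4; 1↦3)
Equal? same morphism ✓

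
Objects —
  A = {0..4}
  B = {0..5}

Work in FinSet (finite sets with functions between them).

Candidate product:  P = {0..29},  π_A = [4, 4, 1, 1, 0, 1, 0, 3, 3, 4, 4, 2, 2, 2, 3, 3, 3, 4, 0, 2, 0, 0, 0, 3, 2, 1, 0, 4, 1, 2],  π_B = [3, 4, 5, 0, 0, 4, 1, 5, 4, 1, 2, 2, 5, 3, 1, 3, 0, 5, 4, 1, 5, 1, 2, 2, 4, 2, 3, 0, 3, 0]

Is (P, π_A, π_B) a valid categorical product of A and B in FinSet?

Answer: NOT A VALID PRODUCT — duplicate pair at indices 6,21

Trace:
|A|·|B| = 5·6 = 30;  |P| = 30
Check the pairing map k ↦ (π_A(k), π_B(k)):
  0 ↦ (4,3)
  1 ↦ (4,4)
  2 ↦ (1,5)
  3 ↦ (1,0)
  4 ↦ (0,0)
  5 ↦ (1,4)
  6 ↦ (0,1)
  7 ↦ (3,5)
  8 ↦ (3,4)
  9 ↦ (4,1)
  10 ↦ (4,2)
  11 ↦ (2,2)
  12 ↦ (2,5)
  13 ↦ (2,3)
  14 ↦ (3,1)
  15 ↦ (3,3)
  16 ↦ (3,0)
  17 ↦ (4,5)
  18 ↦ (0,4)
  19 ↦ (2,1)
  20 ↦ (0,5)
  21 ↦ (0,1)  ✗ repeats pair of k=6
  22 ↦ (0,2)
  23 ↦ (3,2)
  24 ↦ (2,4)
  25 ↦ (1,2)
  26 ↦ (0,3)
  27 ↦ (4,0)
  28 ↦ (1,3)
  29 ↦ (2,0)
distinct pairs in image: 29 / 30 needed
  → (0,1) hit at k=6 and k=21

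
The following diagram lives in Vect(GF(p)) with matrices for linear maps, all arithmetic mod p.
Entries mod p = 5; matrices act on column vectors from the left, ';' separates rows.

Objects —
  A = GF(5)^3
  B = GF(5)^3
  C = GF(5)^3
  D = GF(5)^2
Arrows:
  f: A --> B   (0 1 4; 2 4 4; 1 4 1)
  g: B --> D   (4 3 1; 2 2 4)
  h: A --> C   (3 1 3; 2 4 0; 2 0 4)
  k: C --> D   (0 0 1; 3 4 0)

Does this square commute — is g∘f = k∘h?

Along f;g (path 1):
  e0=[1,0,0] f-->[0,2,1] g-->[2,3]
  e1=[0,1,0] f-->[1,4,4] g-->[0,1]
  e2=[0,0,1] f-->[4,4,1] g-->[4,0]
  ⟦path⟧₁ = (2 0 4; 3 1 0)
Along h;k (path 2):
  e0=[1,0,0] h-->[3,2,2] k-->[2,2]
  e1=[0,1,0] h-->[1,4,0] k-->[0,4]
  e2=[0,0,1] h-->[3,0,4] k-->[4,4]
  ⟦path⟧₂ = (2 0 4; 2 4 4)
Equal? NO — does not commute

Answer: DOES NOT COMMUTE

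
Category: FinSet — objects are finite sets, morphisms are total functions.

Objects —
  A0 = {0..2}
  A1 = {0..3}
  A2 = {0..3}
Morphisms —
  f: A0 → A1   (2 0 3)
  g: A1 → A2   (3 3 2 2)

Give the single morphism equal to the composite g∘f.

Answer: (2 3 2)

Derivation:
  0 f→2 g→2
  1 f→0 g→3
  2 f→3 g→2
⟦path⟧: (2 3 2)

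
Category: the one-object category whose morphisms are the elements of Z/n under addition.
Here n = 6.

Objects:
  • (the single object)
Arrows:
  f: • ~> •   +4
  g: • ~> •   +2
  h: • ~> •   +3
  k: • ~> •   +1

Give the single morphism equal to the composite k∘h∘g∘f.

Answer: +4

Derivation:
  0 +4≡4 +2≡0 +3≡3 +1≡4  (mod 6)
composite: +4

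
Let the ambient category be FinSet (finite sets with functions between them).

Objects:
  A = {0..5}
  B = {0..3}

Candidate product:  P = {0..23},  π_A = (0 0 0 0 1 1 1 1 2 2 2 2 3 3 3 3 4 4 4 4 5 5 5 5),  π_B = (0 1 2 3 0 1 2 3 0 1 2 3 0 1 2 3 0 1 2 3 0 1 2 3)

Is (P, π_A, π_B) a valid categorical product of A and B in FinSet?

|A|·|B| = 6·4 = 24;  |P| = 24
Check the pairing map k ↦ (π_A(k), π_B(k)):
  0 : (0,0)
  1 : (0,1)
  2 : (0,2)
  3 : (0,3)
  4 : (1,0)
  5 : (1,1)
  6 : (1,2)
  7 : (1,3)
  8 : (2,0)
  9 : (2,1)
  10 : (2,2)
  11 : (2,3)
  12 : (3,0)
  13 : (3,1)
  14 : (3,2)
  15 : (3,3)
  16 : (4,0)
  17 : (4,1)
  18 : (4,2)
  19 : (4,3)
  20 : (5,0)
  21 : (5,1)
  22 : (5,2)
  23 : (5,3)
distinct pairs in image: 24 / 24 needed
  → bijection onto A×B; projections well-typed.

Answer: VALID PRODUCT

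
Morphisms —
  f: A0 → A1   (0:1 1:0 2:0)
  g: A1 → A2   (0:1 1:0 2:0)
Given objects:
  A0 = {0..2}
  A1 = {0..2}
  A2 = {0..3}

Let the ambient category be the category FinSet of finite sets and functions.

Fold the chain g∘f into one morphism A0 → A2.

  0 f→1 g→0
  1 f→0 g→1
  2 f→0 g→1
composite: (0:0 1:1 2:1)

Answer: (0:0 1:1 2:1)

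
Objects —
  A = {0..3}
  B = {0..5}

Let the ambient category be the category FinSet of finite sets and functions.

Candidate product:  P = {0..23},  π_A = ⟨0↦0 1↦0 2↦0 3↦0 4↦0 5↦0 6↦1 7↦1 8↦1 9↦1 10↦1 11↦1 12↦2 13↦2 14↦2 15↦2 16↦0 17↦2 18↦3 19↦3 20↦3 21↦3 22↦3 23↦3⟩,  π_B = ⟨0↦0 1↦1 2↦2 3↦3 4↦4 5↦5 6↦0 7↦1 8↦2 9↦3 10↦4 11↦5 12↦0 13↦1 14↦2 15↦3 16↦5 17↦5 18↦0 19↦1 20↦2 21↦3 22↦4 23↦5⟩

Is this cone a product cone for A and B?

Answer: NOT A VALID PRODUCT — duplicate pair at indices 5,16

Trace:
|A|·|B| = 4·6 = 24;  |P| = 24
Check the pairing map k ↦ (π_A(k), π_B(k)):
  0 ↦ (0,0)
  1 ↦ (0,1)
  2 ↦ (0,2)
  3 ↦ (0,3)
  4 ↦ (0,4)
  5 ↦ (0,5)
  6 ↦ (1,0)
  7 ↦ (1,1)
  8 ↦ (1,2)
  9 ↦ (1,3)
  10 ↦ (1,4)
  11 ↦ (1,5)
  12 ↦ (2,0)
  13 ↦ (2,1)
  14 ↦ (2,2)
  15 ↦ (2,3)
  16 ↦ (0,5)  ✗ repeats pair of k=5
  17 ↦ (2,5)
  18 ↦ (3,0)
  19 ↦ (3,1)
  20 ↦ (3,2)
  21 ↦ (3,3)
  22 ↦ (3,4)
  23 ↦ (3,5)
distinct pairs in image: 23 / 24 needed
  → (0,5) hit at k=5 and k=16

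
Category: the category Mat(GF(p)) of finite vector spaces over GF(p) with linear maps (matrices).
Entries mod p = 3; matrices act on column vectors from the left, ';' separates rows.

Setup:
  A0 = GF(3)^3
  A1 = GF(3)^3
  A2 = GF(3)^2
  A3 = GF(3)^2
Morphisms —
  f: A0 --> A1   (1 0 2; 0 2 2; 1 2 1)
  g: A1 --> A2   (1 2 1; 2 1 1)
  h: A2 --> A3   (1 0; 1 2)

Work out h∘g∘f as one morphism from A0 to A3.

  e0=[1,0,0] f-->[1,0,1] g-->[2,0] h-->[2,2]
  e1=[0,1,0] f-->[0,2,2] g-->[0,1] h-->[0,2]
  e2=[0,0,1] f-->[2,2,1] g-->[1,1] h-->[1,0]
composite: (2 0 1; 2 2 0)

Answer: (2 0 1; 2 2 0)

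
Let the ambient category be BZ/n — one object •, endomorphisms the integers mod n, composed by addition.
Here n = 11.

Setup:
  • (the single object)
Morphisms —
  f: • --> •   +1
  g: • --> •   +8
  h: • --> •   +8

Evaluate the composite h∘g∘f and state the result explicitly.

Answer: +6

Work:
  0 +1≡1 +8≡9 +8≡6  (mod 11)
⟦path⟧: +6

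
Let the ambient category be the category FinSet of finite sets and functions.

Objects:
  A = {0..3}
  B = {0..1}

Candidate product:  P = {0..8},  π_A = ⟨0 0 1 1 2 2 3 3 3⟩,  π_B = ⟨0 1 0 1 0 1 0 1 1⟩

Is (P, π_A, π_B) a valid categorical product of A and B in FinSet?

Answer: NOT A VALID PRODUCT — |P|=9 ≠ |A|·|B|=8

Trace:
|A|·|B| = 4·2 = 8;  |P| = 9
  → cardinalities differ; no bijection possible.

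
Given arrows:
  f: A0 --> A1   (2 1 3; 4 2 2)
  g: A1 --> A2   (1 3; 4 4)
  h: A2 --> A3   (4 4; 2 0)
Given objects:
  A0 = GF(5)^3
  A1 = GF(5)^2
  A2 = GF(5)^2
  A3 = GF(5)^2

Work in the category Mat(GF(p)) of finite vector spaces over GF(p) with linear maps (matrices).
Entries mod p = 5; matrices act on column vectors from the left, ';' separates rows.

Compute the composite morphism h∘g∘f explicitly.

Answer: (2 1 1; 3 4 3)

Derivation:
  e0=⟨1,0,0⟩ f-->⟨2,4⟩ g-->⟨4,4⟩ h-->⟨2,3⟩
  e1=⟨0,1,0⟩ f-->⟨1,2⟩ g-->⟨2,2⟩ h-->⟨1,4⟩
  e2=⟨0,0,1⟩ f-->⟨3,2⟩ g-->⟨4,0⟩ h-->⟨1,3⟩
result: (2 1 1; 3 4 3)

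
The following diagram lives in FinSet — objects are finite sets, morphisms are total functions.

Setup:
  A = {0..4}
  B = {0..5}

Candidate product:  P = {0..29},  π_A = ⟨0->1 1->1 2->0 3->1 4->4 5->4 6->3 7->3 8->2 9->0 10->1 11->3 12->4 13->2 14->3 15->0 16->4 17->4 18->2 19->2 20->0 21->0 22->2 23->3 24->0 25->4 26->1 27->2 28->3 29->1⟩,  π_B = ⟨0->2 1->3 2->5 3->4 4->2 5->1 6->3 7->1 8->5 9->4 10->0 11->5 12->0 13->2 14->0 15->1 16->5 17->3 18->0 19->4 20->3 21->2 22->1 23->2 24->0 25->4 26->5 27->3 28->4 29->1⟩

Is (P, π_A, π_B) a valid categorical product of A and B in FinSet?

Answer: VALID PRODUCT

Work:
|A|·|B| = 5·6 = 30;  |P| = 30
Check the pairing map k ↦ (π_A(k), π_B(k)):
  0 -> (1,2)
  1 -> (1,3)
  2 -> (0,5)
  3 -> (1,4)
  4 -> (4,2)
  5 -> (4,1)
  6 -> (3,3)
  7 -> (3,1)
  8 -> (2,5)
  9 -> (0,4)
  10 -> (1,0)
  11 -> (3,5)
  12 -> (4,0)
  13 -> (2,2)
  14 -> (3,0)
  15 -> (0,1)
  16 -> (4,5)
  17 -> (4,3)
  18 -> (2,0)
  19 -> (2,4)
  20 -> (0,3)
  21 -> (0,2)
  22 -> (2,1)
  23 -> (3,2)
  24 -> (0,0)
  25 -> (4,4)
  26 -> (1,5)
  27 -> (2,3)
  28 -> (3,4)
  29 -> (1,1)
distinct pairs in image: 30 / 30 needed
  → bijection onto A×B; projections well-typed.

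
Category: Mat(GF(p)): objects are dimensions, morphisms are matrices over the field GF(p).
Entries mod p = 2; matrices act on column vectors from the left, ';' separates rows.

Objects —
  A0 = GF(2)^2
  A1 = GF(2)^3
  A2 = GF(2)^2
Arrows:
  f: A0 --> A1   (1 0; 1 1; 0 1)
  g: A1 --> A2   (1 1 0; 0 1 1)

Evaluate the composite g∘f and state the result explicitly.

Answer: (0 1; 1 0)

Derivation:
  e0=⟨1,0⟩ f-->⟨1,1,0⟩ g-->⟨0,1⟩
  e1=⟨0,1⟩ f-->⟨0,1,1⟩ g-->⟨1,0⟩
⟦path⟧: (0 1; 1 0)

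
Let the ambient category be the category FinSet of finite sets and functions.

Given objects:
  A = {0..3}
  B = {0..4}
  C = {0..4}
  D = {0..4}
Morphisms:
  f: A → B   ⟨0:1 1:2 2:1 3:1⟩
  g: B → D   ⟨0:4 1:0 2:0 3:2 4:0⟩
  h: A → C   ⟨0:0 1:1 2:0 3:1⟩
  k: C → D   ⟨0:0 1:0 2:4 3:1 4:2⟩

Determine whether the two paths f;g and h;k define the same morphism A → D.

Answer: COMMUTES

Derivation:
Along f;g (path 1):
  0 f→1 g→0
  1 f→2 g→0
  2 f→1 g→0
  3 f→1 g→0
  ⟦path⟧₁ = ⟨0:0 1:0 2:0 3:0⟩
Along h;k (path 2):
  0 h→0 k→0
  1 h→1 k→0
  2 h→0 k→0
  3 h→1 k→0
  ⟦path⟧₂ = ⟨0:0 1:0 2:0 3:0⟩
Equal? YES — commutes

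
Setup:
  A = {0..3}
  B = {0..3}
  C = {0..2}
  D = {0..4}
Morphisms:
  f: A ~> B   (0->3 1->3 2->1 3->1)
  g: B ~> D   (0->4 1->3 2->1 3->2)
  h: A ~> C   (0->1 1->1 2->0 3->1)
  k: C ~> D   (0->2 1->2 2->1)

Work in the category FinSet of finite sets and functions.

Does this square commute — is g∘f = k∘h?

Answer: DOES NOT COMMUTE

Trace:
Along f;g (path 1):
  0 f~>3 g~>2
  1 f~>3 g~>2
  2 f~>1 g~>3
  3 f~>1 g~>3
  result₁ = (0->2 1->2 2->3 3->3)
Along h;k (path 2):
  0 h~>1 k~>2
  1 h~>1 k~>2
  2 h~>0 k~>2
  3 h~>1 k~>2
  result₂ = (0->2 1->2 2->2 3->2)
Equal? distinct morphisms ✗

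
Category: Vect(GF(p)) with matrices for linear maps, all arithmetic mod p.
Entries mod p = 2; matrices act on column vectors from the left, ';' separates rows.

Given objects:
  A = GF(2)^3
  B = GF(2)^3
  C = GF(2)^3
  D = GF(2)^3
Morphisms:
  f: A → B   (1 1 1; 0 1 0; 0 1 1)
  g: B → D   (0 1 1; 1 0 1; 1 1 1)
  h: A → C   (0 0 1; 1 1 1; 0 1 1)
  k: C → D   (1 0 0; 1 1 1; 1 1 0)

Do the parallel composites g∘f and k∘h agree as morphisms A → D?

Path 1 = f;g:
  e0=[1,0,0] f→[1,0,0] g→[0,1,1]
  e1=[0,1,0] f→[1,1,1] g→[0,0,1]
  e2=[0,0,1] f→[1,0,1] g→[1,0,0]
  composite₁ = (0 0 1; 1 0 0; 1 1 0)
Path 2 = h;k:
  e0=[1,0,0] h→[0,1,0] k→[0,1,1]
  e1=[0,1,0] h→[0,1,1] k→[0,0,1]
  e2=[0,0,1] h→[1,1,1] k→[1,1,0]
  composite₂ = (0 0 1; 1 0 1; 1 1 0)
Equal? differ; not commutative

Answer: DOES NOT COMMUTE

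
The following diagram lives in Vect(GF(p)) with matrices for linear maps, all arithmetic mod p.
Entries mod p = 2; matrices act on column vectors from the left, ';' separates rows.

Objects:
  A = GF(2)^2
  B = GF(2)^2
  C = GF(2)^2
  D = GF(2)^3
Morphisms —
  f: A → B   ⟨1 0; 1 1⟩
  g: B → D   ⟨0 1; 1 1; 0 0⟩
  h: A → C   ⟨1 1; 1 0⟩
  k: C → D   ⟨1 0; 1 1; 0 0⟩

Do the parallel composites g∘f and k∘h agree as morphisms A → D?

Path 1 = f;g:
  e0=(1,0) f→(1,1) g→(1,0,0)
  e1=(0,1) f→(0,1) g→(1,1,0)
  composite₁ = ⟨1 1; 0 1; 0 0⟩
Path 2 = h;k:
  e0=(1,0) h→(1,1) k→(1,0,0)
  e1=(0,1) h→(1,0) k→(1,1,0)
  composite₂ = ⟨1 1; 0 1; 0 0⟩
Equal? YES — commutes

Answer: COMMUTES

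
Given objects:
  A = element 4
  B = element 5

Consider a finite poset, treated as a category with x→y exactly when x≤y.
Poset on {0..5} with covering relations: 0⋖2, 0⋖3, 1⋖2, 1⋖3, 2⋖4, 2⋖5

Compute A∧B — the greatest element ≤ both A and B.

Lower bounds of A=4 and B=5: {0,1,2}
  0 ≤ 2
  1 ≤ 2
  2 ≤ 2
glb = 2

Answer: A∧B = 2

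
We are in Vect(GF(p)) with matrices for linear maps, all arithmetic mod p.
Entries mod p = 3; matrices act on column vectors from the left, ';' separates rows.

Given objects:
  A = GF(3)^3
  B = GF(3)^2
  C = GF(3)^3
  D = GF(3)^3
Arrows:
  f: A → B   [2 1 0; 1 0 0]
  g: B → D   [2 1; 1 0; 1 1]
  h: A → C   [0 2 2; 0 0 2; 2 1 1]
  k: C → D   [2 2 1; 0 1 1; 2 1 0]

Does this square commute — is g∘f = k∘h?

1) trace f;g:
  e0=[1,0,0] f→[2,1] g→[2,2,0]
  e1=[0,1,0] f→[1,0] g→[2,1,1]
  e2=[0,0,1] f→[0,0] g→[0,0,0]
  ⟦path⟧₁ = [2 2 0; 2 1 0; 0 1 0]
2) trace h;k:
  e0=[1,0,0] h→[0,0,2] k→[2,2,0]
  e1=[0,1,0] h→[2,0,1] k→[2,1,1]
  e2=[0,0,1] h→[2,2,1] k→[0,0,0]
  ⟦path⟧₂ = [2 2 0; 2 1 0; 0 1 0]
Equal? same morphism ✓

Answer: COMMUTES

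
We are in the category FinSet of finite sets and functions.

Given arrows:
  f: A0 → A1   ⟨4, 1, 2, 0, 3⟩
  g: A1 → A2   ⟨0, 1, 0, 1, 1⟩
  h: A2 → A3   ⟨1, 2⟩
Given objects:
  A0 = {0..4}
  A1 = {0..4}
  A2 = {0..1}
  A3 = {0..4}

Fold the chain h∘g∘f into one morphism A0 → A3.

  0 f→4 g→1 h→2
  1 f→1 g→1 h→2
  2 f→2 g→0 h→1
  3 f→0 g→0 h→1
  4 f→3 g→1 h→2
composite: ⟨2, 2, 1, 1, 2⟩

Answer: ⟨2, 2, 1, 1, 2⟩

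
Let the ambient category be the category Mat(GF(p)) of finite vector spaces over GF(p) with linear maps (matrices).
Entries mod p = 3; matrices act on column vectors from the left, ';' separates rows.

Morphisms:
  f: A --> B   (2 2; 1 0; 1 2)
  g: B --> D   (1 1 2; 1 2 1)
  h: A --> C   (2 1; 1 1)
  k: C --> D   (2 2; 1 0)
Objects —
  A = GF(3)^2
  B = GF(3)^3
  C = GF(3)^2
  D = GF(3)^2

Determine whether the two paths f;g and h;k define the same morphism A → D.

Answer: DOES NOT COMMUTE

Derivation:
Along f;g (path 1):
  e0=(1,0) f-->(2,1,1) g-->(2,2)
  e1=(0,1) f-->(2,0,2) g-->(0,1)
  result₁ = (2 0; 2 1)
Along h;k (path 2):
  e0=(1,0) h-->(2,1) k-->(0,2)
  e1=(0,1) h-->(1,1) k-->(1,1)
  result₂ = (0 1; 2 1)
Equal? distinct morphisms ✗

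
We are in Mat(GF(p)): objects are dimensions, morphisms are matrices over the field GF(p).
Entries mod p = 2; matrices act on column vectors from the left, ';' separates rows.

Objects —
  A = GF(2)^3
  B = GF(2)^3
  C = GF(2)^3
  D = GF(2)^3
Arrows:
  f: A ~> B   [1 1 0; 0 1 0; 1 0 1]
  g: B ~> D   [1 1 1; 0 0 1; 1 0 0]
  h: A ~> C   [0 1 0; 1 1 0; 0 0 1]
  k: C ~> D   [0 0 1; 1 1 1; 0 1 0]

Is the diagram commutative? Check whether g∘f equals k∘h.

Answer: COMMUTES

Derivation:
Along f;g (path 1):
  e0=[1,0,0] f~>[1,0,1] g~>[0,1,1]
  e1=[0,1,0] f~>[1,1,0] g~>[0,0,1]
  e2=[0,0,1] f~>[0,0,1] g~>[1,1,0]
  composite₁ = [0 0 1; 1 0 1; 1 1 0]
Along h;k (path 2):
  e0=[1,0,0] h~>[0,1,0] k~>[0,1,1]
  e1=[0,1,0] h~>[1,1,0] k~>[0,0,1]
  e2=[0,0,1] h~>[0,0,1] k~>[1,1,0]
  composite₂ = [0 0 1; 1 0 1; 1 1 0]
Equal? same morphism ✓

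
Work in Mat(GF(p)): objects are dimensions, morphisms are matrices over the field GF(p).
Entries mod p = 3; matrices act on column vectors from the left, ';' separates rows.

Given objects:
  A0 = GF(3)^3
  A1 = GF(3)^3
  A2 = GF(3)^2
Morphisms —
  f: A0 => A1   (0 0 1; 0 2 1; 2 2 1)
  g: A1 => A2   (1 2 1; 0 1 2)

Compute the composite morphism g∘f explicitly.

  e0=[1,0,0] f=>[0,0,2] g=>[2,1]
  e1=[0,1,0] f=>[0,2,2] g=>[0,0]
  e2=[0,0,1] f=>[1,1,1] g=>[1,0]
⟦path⟧: (2 0 1; 1 0 0)

Answer: (2 0 1; 1 0 0)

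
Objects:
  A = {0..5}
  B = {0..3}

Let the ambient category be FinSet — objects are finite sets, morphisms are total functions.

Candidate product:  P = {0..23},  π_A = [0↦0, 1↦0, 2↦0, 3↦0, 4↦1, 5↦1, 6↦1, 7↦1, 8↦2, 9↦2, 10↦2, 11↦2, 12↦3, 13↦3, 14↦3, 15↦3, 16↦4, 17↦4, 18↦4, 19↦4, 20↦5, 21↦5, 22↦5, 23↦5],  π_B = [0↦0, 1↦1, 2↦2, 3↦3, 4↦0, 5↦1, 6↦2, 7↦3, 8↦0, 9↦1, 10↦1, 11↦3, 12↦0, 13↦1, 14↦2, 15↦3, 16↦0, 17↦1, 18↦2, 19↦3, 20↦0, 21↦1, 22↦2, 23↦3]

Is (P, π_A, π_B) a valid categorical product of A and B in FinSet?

Answer: NOT A VALID PRODUCT — duplicate pair at indices 9,10

Work:
|A|·|B| = 6·4 = 24;  |P| = 24
Check the pairing map k ↦ (π_A(k), π_B(k)):
  0 ↦ (0,0)
  1 ↦ (0,1)
  2 ↦ (0,2)
  3 ↦ (0,3)
  4 ↦ (1,0)
  5 ↦ (1,1)
  6 ↦ (1,2)
  7 ↦ (1,3)
  8 ↦ (2,0)
  9 ↦ (2,1)
  10 ↦ (2,1)  ✗ repeats pair of k=9
  11 ↦ (2,3)
  12 ↦ (3,0)
  13 ↦ (3,1)
  14 ↦ (3,2)
  15 ↦ (3,3)
  16 ↦ (4,0)
  17 ↦ (4,1)
  18 ↦ (4,2)
  19 ↦ (4,3)
  20 ↦ (5,0)
  21 ↦ (5,1)
  22 ↦ (5,2)
  23 ↦ (5,3)
distinct pairs in image: 23 / 24 needed
  → (2,1) hit at k=9 and k=10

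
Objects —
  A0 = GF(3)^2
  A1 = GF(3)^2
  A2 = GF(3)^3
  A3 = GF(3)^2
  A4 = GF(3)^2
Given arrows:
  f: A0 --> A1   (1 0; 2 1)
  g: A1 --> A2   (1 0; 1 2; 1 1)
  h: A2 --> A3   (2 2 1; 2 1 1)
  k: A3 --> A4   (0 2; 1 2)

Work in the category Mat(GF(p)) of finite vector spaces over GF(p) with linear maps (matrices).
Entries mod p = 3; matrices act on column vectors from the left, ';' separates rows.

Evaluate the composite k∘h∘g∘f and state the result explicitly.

Answer: (2 0; 2 2)

Trace:
  e0=⟨1,0⟩ f-->⟨1,2⟩ g-->⟨1,2,0⟩ h-->⟨0,1⟩ k-->⟨2,2⟩
  e1=⟨0,1⟩ f-->⟨0,1⟩ g-->⟨0,2,1⟩ h-->⟨2,0⟩ k-->⟨0,2⟩
composite: (2 0; 2 2)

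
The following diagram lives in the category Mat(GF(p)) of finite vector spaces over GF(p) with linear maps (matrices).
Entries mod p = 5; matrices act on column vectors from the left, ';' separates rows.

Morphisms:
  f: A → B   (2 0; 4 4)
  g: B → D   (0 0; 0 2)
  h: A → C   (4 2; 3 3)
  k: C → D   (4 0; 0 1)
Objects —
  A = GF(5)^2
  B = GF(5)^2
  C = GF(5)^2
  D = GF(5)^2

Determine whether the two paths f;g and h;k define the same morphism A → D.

Along f;g (path 1):
  e0=(1,0) f→(2,4) g→(0,3)
  e1=(0,1) f→(0,4) g→(0,3)
  result₁ = (0 0; 3 3)
Along h;k (path 2):
  e0=(1,0) h→(4,3) k→(1,3)
  e1=(0,1) h→(2,3) k→(3,3)
  result₂ = (1 3; 3 3)
Equal? NO — does not commute

Answer: DOES NOT COMMUTE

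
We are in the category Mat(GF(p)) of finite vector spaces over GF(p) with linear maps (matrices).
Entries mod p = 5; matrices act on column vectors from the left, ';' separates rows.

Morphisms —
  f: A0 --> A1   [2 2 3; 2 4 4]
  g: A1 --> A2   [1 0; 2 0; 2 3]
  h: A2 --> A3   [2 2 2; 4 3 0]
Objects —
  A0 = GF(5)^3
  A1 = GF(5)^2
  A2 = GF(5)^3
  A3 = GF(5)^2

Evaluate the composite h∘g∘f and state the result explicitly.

Answer: [2 4 4; 0 0 0]

Trace:
  e0=(1,0,0) f-->(2,2) g-->(2,4,0) h-->(2,0)
  e1=(0,1,0) f-->(2,4) g-->(2,4,1) h-->(4,0)
  e2=(0,0,1) f-->(3,4) g-->(3,1,3) h-->(4,0)
composite: [2 4 4; 0 0 0]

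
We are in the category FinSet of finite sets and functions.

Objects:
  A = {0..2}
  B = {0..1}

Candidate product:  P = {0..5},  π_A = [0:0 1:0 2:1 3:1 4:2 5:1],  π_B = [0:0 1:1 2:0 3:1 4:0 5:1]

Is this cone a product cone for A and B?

|A|·|B| = 3·2 = 6;  |P| = 6
Check the pairing map k ↦ (π_A(k), π_B(k)):
  0 : (0,0)
  1 : (0,1)
  2 : (1,0)
  3 : (1,1)
  4 : (2,0)
  5 : (1,1)  ✗ repeats pair of k=3
distinct pairs in image: 5 / 6 needed
  → (1,1) hit at k=3 and k=5

Answer: NOT A VALID PRODUCT — duplicate pair at indices 3,5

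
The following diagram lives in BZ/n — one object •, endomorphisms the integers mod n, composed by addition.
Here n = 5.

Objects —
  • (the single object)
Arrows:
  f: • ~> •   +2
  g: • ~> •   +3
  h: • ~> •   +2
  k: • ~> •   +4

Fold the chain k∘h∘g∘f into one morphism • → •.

  0 +2≡2 +3≡0 +2≡2 +4≡1  (mod 5)
⟦path⟧: +1

Answer: +1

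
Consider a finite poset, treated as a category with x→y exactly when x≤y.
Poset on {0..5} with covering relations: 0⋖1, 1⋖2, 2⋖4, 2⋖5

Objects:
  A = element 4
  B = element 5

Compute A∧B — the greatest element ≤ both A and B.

Answer: A∧B = 2

Work:
Lower bounds of A=4 and B=5: {0,1,2}
  0 ⊑ 2
  1 ⊑ 2
  2 ⊑ 2
glb = 2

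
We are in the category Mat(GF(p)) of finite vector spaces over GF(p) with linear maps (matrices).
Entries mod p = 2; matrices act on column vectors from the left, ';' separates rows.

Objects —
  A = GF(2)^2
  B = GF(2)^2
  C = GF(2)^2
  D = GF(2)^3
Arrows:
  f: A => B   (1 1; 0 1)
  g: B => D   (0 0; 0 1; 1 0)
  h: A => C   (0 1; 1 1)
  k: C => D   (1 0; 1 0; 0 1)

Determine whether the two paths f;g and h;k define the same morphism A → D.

1) trace f;g:
  e0=(1,0) f=>(1,0) g=>(0,0,1)
  e1=(0,1) f=>(1,1) g=>(0,1,1)
  composite₁ = (0 0; 0 1; 1 1)
2) trace h;k:
  e0=(1,0) h=>(0,1) k=>(0,0,1)
  e1=(0,1) h=>(1,1) k=>(1,1,1)
  composite₂ = (0 1; 0 1; 1 1)
Equal? NO — does not commute

Answer: DOES NOT COMMUTE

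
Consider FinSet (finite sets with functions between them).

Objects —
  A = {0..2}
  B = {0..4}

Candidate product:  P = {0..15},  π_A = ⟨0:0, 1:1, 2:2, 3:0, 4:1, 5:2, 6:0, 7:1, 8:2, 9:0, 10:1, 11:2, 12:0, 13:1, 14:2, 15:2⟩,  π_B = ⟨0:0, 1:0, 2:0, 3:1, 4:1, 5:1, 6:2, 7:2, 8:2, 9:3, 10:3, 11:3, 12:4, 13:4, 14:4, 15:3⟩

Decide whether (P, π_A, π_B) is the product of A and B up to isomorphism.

Answer: NOT A VALID PRODUCT — |P|=16 ≠ |A|·|B|=15

Trace:
|A|·|B| = 3·5 = 15;  |P| = 16
  → cardinalities differ; no bijection possible.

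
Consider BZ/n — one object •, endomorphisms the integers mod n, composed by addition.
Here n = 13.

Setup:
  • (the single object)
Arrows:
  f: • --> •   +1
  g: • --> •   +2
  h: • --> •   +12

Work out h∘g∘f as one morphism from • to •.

  0 +1≡1 +2≡3 +12≡2  (mod 13)
composite: +2

Answer: +2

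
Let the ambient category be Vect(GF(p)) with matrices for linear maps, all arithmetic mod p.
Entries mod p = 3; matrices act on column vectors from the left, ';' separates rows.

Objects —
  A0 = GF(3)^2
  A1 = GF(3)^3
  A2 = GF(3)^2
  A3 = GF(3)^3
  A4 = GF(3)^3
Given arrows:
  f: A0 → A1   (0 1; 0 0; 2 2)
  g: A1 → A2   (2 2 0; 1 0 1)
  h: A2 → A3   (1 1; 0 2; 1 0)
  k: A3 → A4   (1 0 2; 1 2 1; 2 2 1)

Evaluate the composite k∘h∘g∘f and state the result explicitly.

Answer: (2 0; 1 1; 0 0)

Work:
  e0=(1,0) f→(0,0,2) g→(0,2) h→(2,1,0) k→(2,1,0)
  e1=(0,1) f→(1,0,2) g→(2,0) h→(2,0,2) k→(0,1,0)
result: (2 0; 1 1; 0 0)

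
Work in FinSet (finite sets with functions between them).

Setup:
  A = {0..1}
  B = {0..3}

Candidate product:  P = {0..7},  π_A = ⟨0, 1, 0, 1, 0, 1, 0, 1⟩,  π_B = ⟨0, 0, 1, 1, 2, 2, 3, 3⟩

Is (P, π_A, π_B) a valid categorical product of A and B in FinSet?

|A|·|B| = 2·4 = 8;  |P| = 8
Check the pairing map k ↦ (π_A(k), π_B(k)):
  0 ↦ (0,0)
  1 ↦ (1,0)
  2 ↦ (0,1)
  3 ↦ (1,1)
  4 ↦ (0,2)
  5 ↦ (1,2)
  6 ↦ (0,3)
  7 ↦ (1,3)
distinct pairs in image: 8 / 8 needed
  → bijection onto A×B; projections well-typed.

Answer: VALID PRODUCT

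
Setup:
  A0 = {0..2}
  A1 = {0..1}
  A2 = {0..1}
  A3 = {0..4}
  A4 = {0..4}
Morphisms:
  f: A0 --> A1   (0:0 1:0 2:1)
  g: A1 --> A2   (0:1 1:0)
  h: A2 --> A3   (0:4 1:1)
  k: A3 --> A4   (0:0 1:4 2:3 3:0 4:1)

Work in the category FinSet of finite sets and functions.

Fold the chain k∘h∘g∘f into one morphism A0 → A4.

Answer: (0:4 1:4 2:1)

Trace:
  0 f-->0 g-->1 h-->1 k-->4
  1 f-->0 g-->1 h-->1 k-->4
  2 f-->1 g-->0 h-->4 k-->1
⟦path⟧: (0:4 1:4 2:1)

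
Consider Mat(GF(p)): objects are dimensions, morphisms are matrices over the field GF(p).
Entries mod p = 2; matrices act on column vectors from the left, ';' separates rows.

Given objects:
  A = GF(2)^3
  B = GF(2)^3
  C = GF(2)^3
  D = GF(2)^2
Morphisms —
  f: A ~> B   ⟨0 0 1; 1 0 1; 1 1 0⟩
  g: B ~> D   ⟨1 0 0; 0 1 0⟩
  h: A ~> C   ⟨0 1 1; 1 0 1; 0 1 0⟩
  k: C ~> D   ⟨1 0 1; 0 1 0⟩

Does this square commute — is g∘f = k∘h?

Answer: COMMUTES

Trace:
Path 1 = f;g:
  e0=⟨1,0,0⟩ f~>⟨0,1,1⟩ g~>⟨0,1⟩
  e1=⟨0,1,0⟩ f~>⟨0,0,1⟩ g~>⟨0,0⟩
  e2=⟨0,0,1⟩ f~>⟨1,1,0⟩ g~>⟨1,1⟩
  result₁ = ⟨0 0 1; 1 0 1⟩
Path 2 = h;k:
  e0=⟨1,0,0⟩ h~>⟨0,1,0⟩ k~>⟨0,1⟩
  e1=⟨0,1,0⟩ h~>⟨1,0,1⟩ k~>⟨0,0⟩
  e2=⟨0,0,1⟩ h~>⟨1,1,0⟩ k~>⟨1,1⟩
  result₂ = ⟨0 0 1; 1 0 1⟩
Equal? same morphism ✓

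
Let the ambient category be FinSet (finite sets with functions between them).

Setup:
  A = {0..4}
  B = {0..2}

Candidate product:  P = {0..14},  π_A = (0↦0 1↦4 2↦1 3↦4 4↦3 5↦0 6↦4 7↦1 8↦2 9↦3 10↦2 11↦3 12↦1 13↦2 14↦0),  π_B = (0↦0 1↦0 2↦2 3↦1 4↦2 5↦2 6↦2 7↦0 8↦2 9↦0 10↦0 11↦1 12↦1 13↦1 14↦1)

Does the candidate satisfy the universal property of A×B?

Answer: VALID PRODUCT

Trace:
|A|·|B| = 5·3 = 15;  |P| = 15
Check the pairing map k ↦ (π_A(k), π_B(k)):
  0 ↦ (0,0)
  1 ↦ (4,0)
  2 ↦ (1,2)
  3 ↦ (4,1)
  4 ↦ (3,2)
  5 ↦ (0,2)
  6 ↦ (4,2)
  7 ↦ (1,0)
  8 ↦ (2,2)
  9 ↦ (3,0)
  10 ↦ (2,0)
  11 ↦ (3,1)
  12 ↦ (1,1)
  13 ↦ (2,1)
  14 ↦ (0,1)
distinct pairs in image: 15 / 15 needed
  → bijection onto A×B; projections well-typed.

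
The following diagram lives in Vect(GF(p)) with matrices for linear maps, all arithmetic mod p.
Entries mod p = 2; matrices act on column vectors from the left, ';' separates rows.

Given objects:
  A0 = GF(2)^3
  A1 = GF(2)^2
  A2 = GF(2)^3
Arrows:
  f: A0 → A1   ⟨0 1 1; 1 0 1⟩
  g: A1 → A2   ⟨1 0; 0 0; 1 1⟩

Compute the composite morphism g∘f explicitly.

Answer: ⟨0 1 1; 0 0 0; 1 1 0⟩

Work:
  e0=⟨1,0,0⟩ f→⟨0,1⟩ g→⟨0,0,1⟩
  e1=⟨0,1,0⟩ f→⟨1,0⟩ g→⟨1,0,1⟩
  e2=⟨0,0,1⟩ f→⟨1,1⟩ g→⟨1,0,0⟩
composite: ⟨0 1 1; 0 0 0; 1 1 0⟩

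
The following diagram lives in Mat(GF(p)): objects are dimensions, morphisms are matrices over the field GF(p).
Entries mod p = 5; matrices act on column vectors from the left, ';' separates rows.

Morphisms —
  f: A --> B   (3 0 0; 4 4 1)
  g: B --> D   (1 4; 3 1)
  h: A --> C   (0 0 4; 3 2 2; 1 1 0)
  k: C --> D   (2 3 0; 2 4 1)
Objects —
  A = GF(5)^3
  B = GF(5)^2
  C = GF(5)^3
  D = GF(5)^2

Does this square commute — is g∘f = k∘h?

Along f;g (path 1):
  e0=⟨1,0,0⟩ f-->⟨3,4⟩ g-->⟨4,3⟩
  e1=⟨0,1,0⟩ f-->⟨0,4⟩ g-->⟨1,4⟩
  e2=⟨0,0,1⟩ f-->⟨0,1⟩ g-->⟨4,1⟩
  result₁ = (4 1 4; 3 4 1)
Along h;k (path 2):
  e0=⟨1,0,0⟩ h-->⟨0,3,1⟩ k-->⟨4,3⟩
  e1=⟨0,1,0⟩ h-->⟨0,2,1⟩ k-->⟨1,4⟩
  e2=⟨0,0,1⟩ h-->⟨4,2,0⟩ k-->⟨4,1⟩
  result₂ = (4 1 4; 3 4 1)
Equal? equal; square commutes

Answer: COMMUTES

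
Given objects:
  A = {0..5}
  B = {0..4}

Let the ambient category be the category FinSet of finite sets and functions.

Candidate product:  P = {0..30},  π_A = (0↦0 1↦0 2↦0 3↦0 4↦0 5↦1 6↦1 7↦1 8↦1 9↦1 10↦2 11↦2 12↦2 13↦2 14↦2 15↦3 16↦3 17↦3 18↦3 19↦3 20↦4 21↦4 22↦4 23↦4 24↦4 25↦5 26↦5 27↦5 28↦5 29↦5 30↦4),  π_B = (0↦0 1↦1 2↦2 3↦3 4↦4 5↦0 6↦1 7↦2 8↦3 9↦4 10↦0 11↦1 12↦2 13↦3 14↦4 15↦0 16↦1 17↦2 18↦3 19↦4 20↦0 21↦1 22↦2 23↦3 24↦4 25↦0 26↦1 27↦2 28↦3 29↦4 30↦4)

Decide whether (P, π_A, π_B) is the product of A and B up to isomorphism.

|A|·|B| = 6·5 = 30;  |P| = 31
  → cardinalities differ; no bijection possible.

Answer: NOT A VALID PRODUCT — |P|=31 ≠ |A|·|B|=30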